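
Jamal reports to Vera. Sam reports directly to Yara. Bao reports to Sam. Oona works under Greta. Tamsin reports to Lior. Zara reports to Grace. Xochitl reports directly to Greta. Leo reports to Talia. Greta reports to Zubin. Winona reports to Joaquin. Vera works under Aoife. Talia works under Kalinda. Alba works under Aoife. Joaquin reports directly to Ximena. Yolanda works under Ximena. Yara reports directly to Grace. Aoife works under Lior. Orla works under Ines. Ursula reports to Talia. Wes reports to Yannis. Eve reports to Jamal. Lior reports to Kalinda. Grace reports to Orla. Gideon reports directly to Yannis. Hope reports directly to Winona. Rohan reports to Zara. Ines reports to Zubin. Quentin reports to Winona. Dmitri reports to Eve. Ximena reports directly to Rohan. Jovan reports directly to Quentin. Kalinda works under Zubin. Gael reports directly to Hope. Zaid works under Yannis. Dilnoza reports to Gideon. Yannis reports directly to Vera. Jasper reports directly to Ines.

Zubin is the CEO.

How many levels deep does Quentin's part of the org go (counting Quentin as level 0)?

The longest chain under Quentin runs Quentin → Jovan, which is 1 level below Quentin.

1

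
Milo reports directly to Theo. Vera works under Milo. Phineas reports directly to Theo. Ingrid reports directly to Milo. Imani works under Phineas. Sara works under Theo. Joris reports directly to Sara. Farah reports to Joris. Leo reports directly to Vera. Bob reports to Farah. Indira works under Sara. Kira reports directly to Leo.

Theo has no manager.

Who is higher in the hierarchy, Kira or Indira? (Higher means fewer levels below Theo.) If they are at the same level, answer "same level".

Indira

Kira is 4 levels below Theo; Indira is 2. Indira is higher.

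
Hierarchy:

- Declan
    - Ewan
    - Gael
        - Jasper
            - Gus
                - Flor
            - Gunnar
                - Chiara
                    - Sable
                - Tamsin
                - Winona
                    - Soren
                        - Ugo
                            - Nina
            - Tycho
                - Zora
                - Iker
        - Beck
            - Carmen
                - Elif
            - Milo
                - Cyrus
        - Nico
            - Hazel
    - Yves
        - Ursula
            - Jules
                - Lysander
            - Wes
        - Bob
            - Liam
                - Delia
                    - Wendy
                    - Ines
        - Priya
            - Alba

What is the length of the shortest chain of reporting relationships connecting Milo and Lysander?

Milo is 3 levels below Declan, and Lysander is 4 levels below Declan (their lowest common manager). The shortest path runs up from Milo to Declan and back down to Lysander: 3 + 4 = 7 links.

7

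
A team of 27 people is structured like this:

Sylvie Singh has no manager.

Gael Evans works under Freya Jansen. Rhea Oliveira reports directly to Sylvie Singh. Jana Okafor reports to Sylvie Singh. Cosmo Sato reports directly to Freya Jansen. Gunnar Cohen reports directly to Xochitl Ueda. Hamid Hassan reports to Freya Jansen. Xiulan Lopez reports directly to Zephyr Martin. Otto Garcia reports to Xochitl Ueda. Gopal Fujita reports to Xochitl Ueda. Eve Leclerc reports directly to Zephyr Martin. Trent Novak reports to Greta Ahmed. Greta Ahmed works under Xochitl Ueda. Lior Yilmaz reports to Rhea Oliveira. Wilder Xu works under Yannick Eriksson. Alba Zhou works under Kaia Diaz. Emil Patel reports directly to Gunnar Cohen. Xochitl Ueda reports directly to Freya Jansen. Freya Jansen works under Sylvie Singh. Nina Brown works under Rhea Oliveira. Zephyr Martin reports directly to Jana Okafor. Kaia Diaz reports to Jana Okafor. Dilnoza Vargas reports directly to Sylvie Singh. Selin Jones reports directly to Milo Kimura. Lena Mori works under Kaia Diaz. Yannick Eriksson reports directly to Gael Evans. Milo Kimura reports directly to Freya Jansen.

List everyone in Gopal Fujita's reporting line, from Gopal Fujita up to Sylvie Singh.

Gopal Fujita -> Xochitl Ueda -> Freya Jansen -> Sylvie Singh

Gopal Fujita reports to Xochitl Ueda. Xochitl Ueda reports to Freya Jansen. Freya Jansen reports to Sylvie Singh. Sylvie Singh is at the top.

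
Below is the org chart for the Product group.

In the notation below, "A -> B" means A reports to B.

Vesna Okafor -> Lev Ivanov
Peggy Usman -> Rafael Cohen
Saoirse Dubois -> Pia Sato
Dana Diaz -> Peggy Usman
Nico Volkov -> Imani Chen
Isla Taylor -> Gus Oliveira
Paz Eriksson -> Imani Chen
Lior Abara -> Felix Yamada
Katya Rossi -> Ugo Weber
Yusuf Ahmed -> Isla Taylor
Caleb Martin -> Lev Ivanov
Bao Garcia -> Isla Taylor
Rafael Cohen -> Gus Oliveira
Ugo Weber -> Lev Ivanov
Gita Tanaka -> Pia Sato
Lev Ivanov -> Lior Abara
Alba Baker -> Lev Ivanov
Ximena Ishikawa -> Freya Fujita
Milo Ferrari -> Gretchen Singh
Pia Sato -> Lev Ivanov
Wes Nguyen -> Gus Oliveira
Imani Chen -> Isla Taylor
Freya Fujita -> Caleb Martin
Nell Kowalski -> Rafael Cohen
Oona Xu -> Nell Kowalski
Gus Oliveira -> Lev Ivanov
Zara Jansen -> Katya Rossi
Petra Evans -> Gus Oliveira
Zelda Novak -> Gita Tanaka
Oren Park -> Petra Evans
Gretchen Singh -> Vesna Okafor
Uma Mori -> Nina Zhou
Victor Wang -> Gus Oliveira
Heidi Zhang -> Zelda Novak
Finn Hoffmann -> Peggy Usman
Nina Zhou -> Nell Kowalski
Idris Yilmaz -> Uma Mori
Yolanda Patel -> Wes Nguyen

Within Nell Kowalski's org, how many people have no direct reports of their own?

2

The people in Nell Kowalski's organization with no one reporting to them are Idris Yilmaz, Oona Xu. That is 2.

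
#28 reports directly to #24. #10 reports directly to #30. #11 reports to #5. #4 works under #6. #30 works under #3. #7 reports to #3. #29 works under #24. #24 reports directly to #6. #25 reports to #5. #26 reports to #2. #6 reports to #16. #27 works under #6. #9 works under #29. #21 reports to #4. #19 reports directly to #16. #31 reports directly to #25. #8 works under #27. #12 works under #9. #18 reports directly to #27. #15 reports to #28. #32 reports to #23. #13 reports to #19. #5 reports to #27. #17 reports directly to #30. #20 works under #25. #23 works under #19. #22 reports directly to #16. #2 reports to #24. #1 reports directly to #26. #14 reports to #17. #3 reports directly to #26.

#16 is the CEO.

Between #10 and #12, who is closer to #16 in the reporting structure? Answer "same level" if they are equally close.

#10 is 7 levels below #16; #12 is 5. #12 is higher.

#12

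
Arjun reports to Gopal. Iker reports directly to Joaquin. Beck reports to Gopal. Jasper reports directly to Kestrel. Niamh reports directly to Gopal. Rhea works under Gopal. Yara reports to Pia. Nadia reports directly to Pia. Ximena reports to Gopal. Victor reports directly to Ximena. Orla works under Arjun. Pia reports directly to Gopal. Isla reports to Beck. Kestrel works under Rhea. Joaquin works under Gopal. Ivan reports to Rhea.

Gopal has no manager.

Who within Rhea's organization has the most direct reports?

Direct-report counts within Rhea's organization: Rhea has 2; Kestrel has 1. The largest is 2, held by Rhea.

Rhea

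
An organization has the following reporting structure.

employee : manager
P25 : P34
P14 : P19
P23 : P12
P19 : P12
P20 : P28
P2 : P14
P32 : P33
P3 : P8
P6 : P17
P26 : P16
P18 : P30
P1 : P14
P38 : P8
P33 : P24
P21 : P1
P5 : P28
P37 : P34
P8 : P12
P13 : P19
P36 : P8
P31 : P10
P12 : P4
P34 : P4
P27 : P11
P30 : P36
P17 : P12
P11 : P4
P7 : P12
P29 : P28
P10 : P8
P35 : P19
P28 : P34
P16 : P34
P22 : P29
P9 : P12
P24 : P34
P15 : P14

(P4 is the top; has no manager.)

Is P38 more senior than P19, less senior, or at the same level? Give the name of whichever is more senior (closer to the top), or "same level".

P19

P38 is 3 levels below P4; P19 is 2. P19 is higher.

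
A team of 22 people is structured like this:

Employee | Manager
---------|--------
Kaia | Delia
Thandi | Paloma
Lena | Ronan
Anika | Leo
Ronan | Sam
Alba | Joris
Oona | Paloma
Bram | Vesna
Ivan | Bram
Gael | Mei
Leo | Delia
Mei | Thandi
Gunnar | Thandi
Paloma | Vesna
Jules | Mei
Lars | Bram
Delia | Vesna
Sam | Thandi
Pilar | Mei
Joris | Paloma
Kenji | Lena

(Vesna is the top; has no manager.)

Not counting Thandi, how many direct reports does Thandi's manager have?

2

Thandi reports to Paloma. Paloma's other direct reports are Oona, Joris — 2 peers.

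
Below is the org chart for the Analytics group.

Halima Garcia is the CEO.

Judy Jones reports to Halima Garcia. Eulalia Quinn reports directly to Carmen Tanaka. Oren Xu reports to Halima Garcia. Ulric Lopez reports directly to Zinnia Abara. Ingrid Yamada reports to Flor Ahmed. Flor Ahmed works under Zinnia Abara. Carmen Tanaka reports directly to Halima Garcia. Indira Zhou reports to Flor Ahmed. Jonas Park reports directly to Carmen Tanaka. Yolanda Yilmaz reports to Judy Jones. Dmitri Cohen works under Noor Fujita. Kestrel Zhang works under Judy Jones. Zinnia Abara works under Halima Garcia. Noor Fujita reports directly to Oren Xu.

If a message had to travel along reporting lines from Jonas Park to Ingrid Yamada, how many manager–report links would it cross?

5

Jonas Park is 2 levels below Halima Garcia, and Ingrid Yamada is 3 levels below Halima Garcia (their lowest common manager). The shortest path runs up from Jonas Park to Halima Garcia and back down to Ingrid Yamada: 2 + 3 = 5 links.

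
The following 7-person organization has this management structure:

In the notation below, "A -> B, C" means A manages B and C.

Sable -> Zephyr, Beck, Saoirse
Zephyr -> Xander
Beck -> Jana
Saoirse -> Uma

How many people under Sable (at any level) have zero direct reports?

The people in Sable's organization with no one reporting to them are Uma, Jana, Xander. That is 3.

3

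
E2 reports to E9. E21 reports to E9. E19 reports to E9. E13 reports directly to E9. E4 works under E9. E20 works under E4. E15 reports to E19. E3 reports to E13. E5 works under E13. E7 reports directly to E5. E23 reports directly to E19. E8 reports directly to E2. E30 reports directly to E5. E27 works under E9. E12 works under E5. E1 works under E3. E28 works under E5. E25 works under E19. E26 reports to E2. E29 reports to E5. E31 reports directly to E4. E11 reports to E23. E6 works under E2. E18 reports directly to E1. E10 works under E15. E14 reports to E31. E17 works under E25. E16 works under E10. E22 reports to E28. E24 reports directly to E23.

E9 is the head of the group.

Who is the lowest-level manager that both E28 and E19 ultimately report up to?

E28's chain of managers is E5, E13, E9. E19's chain of managers is E9. The first manager that appears in both chains is E9.

E9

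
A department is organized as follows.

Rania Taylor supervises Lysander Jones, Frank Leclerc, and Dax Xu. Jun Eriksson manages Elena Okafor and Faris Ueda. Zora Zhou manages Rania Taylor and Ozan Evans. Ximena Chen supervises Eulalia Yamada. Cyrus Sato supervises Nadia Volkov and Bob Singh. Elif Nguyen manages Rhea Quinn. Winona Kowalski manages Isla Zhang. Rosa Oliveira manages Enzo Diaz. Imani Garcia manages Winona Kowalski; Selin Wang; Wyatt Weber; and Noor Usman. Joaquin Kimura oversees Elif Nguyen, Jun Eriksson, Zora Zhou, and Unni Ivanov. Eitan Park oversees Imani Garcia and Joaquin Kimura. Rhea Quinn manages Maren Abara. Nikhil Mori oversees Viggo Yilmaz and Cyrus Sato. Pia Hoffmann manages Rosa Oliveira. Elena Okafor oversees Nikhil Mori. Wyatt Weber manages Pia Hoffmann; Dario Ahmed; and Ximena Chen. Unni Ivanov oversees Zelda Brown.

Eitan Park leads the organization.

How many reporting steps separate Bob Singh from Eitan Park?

6

Chain from Bob Singh up to Eitan Park: Bob Singh → Cyrus Sato → Nikhil Mori → Elena Okafor → Jun Eriksson → Joaquin Kimura → Eitan Park. That is 6 steps up, so Bob Singh is 6 levels below Eitan Park.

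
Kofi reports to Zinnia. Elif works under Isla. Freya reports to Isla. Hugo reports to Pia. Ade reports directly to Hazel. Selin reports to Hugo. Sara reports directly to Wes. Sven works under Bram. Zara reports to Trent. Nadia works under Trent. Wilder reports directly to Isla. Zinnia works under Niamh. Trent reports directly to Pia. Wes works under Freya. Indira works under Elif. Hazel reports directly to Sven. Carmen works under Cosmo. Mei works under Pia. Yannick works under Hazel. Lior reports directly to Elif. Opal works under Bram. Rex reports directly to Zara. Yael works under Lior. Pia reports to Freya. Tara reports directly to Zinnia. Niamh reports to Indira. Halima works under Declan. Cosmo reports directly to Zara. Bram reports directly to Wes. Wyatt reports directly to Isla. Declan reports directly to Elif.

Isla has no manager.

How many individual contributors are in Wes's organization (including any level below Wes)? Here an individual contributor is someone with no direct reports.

4

The people in Wes's organization with no one reporting to them are Sara, Opal, Yannick, Ade. That is 4.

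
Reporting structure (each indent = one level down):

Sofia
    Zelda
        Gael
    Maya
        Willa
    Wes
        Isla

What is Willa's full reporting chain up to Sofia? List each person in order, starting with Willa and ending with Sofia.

Willa reports to Maya. Maya reports to Sofia. Sofia is at the top.

Willa -> Maya -> Sofia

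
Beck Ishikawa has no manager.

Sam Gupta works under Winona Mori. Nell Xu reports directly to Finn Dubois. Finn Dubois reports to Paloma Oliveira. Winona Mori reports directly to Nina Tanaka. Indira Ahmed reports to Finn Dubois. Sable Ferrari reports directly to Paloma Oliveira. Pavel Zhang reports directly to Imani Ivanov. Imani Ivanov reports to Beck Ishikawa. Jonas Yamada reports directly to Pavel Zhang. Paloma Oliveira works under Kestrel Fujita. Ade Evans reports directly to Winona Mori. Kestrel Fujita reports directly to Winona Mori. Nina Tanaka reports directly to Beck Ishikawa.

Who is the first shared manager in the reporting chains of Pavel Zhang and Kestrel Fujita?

Pavel Zhang's chain of managers is Imani Ivanov, Beck Ishikawa. Kestrel Fujita's chain of managers is Winona Mori, Nina Tanaka, Beck Ishikawa. The first manager that appears in both chains is Beck Ishikawa.

Beck Ishikawa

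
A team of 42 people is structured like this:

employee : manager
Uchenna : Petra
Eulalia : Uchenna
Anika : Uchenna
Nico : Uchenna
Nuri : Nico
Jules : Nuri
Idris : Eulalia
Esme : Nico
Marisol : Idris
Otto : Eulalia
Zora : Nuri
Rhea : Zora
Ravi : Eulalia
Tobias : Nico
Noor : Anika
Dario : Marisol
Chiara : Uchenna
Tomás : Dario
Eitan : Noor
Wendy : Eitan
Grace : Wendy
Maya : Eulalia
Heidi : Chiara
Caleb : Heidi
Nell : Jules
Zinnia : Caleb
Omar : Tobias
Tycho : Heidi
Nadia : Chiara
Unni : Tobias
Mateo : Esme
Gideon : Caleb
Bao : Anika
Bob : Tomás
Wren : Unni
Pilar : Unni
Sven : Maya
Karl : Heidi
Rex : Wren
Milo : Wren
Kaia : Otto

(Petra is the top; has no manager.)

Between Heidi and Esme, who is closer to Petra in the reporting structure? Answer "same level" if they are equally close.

Both Heidi and Esme are 3 levels below Petra.

same level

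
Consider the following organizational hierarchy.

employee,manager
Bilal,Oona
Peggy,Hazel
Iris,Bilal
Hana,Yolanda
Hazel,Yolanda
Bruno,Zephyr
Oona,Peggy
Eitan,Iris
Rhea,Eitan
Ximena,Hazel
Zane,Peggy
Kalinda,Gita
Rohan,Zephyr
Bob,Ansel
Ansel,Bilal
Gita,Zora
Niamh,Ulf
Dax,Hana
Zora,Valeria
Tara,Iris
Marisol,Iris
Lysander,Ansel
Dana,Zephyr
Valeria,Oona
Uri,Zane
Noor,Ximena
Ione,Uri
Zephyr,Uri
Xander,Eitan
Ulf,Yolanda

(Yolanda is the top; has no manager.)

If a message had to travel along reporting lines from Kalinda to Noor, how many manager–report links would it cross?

Kalinda is 6 levels below Hazel, and Noor is 2 levels below Hazel (their lowest common manager). The shortest path runs up from Kalinda to Hazel and back down to Noor: 6 + 2 = 8 links.

8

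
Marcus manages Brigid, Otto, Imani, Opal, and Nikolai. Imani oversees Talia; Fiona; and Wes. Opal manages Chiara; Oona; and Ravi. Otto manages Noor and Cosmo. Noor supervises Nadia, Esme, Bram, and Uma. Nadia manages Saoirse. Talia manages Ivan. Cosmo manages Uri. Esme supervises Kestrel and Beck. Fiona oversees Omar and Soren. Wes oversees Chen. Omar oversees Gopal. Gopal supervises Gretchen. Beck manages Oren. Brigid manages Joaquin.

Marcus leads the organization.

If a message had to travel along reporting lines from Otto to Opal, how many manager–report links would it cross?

Otto is 1 level below Marcus, and Opal is 1 level below Marcus (their lowest common manager). The shortest path runs up from Otto to Marcus and back down to Opal: 1 + 1 = 2 links.

2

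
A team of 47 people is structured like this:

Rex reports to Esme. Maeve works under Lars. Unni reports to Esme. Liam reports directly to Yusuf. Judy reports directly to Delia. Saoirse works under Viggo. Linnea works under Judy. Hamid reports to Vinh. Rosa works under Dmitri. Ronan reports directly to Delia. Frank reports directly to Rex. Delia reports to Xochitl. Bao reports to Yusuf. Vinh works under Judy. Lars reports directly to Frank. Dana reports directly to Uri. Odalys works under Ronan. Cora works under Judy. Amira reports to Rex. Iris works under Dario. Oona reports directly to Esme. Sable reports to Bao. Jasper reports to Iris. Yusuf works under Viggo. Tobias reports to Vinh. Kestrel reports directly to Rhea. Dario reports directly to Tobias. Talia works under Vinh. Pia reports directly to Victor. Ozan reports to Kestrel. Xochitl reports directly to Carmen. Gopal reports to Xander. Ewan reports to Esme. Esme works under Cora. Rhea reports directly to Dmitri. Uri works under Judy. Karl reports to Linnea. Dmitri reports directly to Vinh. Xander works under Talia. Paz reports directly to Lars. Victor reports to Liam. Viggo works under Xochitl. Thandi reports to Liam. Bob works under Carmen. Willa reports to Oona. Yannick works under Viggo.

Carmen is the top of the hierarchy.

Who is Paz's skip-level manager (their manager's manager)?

Paz reports to Lars, and Lars reports to Frank. So Paz's skip-level manager is Frank.

Frank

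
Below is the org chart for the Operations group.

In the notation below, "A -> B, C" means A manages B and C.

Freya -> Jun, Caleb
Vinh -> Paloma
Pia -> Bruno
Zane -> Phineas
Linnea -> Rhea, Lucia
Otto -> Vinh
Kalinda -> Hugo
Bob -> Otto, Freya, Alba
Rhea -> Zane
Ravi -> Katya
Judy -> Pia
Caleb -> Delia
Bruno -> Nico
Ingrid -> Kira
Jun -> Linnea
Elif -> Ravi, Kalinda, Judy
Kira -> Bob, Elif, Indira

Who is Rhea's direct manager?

Linnea

Rhea reports directly to Linnea.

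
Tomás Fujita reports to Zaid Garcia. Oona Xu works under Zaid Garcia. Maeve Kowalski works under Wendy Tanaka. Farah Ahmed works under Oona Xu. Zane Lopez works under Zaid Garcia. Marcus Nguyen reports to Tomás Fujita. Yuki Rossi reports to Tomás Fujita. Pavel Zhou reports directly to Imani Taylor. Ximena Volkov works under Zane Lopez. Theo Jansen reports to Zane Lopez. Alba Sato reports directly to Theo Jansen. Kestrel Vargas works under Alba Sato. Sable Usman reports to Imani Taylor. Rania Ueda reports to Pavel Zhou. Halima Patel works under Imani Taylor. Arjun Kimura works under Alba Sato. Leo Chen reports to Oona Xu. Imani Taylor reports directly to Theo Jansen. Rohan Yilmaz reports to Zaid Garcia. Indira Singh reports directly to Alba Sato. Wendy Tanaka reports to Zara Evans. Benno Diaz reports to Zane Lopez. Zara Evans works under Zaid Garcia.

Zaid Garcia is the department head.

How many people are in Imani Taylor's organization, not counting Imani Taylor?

4

Imani Taylor directly manages Halima Patel, Pavel Zhou, Sable Usman. Halima Patel has no reports. Under Pavel Zhou: Rania Ueda (1). Sable Usman has no reports. So Imani Taylor's organization is 3 direct reports plus everyone under them: 1 + 2 + 1 = 4.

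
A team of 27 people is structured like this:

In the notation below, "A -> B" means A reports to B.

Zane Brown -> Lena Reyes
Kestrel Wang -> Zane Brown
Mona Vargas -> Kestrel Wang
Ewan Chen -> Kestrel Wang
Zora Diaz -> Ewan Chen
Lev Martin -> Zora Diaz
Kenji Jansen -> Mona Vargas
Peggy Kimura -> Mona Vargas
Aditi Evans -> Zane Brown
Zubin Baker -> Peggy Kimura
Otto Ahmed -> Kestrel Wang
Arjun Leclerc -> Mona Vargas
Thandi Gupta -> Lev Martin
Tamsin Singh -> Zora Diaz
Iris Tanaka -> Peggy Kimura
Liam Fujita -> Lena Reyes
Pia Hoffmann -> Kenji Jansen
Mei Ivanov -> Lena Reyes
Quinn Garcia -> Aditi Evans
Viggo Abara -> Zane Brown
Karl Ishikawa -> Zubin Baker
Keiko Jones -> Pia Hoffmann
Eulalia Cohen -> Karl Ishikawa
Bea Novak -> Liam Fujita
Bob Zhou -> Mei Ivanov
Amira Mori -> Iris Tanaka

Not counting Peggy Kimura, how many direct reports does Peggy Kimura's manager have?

Peggy Kimura reports to Mona Vargas. Mona Vargas's other direct reports are Kenji Jansen, Arjun Leclerc — 2 peers.

2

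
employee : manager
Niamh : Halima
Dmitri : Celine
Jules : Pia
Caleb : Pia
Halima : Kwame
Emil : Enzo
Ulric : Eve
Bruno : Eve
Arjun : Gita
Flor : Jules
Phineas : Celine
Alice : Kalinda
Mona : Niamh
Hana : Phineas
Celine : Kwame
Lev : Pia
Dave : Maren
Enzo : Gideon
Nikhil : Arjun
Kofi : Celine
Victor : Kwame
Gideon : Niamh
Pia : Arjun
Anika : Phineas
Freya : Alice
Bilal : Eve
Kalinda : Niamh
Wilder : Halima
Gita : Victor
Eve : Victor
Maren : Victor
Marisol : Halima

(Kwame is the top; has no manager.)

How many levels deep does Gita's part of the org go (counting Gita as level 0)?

The longest chain under Gita runs Gita → Arjun → Pia → Jules → Flor, which is 4 levels below Gita.

4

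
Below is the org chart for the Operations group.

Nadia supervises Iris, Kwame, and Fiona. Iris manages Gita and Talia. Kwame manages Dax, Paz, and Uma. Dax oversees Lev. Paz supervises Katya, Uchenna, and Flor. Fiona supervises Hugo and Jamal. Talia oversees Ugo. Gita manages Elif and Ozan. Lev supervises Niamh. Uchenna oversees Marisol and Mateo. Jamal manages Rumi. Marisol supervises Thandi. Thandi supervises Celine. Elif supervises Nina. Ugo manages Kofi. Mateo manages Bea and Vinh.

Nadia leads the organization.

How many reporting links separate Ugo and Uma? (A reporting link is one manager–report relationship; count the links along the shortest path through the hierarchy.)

5

Ugo is 3 levels below Nadia, and Uma is 2 levels below Nadia (their lowest common manager). The shortest path runs up from Ugo to Nadia and back down to Uma: 3 + 2 = 5 links.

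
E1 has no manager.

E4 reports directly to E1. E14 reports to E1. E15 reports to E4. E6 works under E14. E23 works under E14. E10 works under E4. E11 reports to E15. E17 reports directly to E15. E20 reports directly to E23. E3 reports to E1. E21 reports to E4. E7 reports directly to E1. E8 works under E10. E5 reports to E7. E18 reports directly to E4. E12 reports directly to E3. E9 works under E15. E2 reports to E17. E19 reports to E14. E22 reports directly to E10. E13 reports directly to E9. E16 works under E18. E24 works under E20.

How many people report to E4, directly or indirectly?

12

E4 directly manages E15, E10, E21, E18. Under E15: E9, E13, E17, E2, E11 (5). Under E10: E22, E8 (2). E21 has no reports. Under E18: E16 (1). So E4's organization is 4 direct reports plus everyone under them: 6 + 3 + 1 + 2 = 12.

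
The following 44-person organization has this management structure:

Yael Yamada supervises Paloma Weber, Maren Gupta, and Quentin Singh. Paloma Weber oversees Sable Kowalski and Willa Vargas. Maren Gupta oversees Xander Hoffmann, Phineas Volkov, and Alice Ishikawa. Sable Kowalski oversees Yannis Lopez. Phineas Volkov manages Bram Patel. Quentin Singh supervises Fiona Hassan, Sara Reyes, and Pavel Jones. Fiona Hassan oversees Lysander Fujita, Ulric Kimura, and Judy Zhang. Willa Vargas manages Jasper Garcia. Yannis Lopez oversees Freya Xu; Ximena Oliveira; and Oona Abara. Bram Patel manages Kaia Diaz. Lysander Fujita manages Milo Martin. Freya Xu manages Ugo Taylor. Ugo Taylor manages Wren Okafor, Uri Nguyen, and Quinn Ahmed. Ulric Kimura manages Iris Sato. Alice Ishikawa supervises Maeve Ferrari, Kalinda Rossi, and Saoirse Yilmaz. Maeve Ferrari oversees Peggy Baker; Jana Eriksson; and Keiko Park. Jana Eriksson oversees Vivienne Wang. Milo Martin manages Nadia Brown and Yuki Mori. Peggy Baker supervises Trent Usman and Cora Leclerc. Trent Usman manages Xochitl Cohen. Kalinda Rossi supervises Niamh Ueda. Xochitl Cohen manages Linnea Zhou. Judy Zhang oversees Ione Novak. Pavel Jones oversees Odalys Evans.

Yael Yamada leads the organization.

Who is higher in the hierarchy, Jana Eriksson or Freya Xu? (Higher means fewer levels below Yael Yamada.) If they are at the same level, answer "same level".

Both Jana Eriksson and Freya Xu are 4 levels below Yael Yamada.

same level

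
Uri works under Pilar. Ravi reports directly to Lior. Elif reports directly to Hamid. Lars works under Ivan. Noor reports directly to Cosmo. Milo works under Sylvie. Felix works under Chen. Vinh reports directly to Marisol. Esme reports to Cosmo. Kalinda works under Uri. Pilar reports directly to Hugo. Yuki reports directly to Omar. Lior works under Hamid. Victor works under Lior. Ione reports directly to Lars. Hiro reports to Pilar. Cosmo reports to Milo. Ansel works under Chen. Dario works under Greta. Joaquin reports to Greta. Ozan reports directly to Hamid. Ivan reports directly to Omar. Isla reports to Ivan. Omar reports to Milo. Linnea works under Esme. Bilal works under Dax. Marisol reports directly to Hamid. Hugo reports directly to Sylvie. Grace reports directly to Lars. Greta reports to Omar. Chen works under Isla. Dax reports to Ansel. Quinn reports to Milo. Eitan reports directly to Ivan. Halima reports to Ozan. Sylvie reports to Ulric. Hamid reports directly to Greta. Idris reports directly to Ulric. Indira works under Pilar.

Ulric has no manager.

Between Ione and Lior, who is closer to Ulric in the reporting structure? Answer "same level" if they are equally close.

Both Ione and Lior are 6 levels below Ulric.

same level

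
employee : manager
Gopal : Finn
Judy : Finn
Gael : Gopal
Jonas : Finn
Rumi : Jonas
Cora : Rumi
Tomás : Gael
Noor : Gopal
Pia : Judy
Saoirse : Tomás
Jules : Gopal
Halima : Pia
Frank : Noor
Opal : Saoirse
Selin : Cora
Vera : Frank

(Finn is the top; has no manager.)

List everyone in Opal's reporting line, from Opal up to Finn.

Opal reports to Saoirse. Saoirse reports to Tomás. Tomás reports to Gael. Gael reports to Gopal. Gopal reports to Finn. Finn is at the top.

Opal -> Saoirse -> Tomás -> Gael -> Gopal -> Finn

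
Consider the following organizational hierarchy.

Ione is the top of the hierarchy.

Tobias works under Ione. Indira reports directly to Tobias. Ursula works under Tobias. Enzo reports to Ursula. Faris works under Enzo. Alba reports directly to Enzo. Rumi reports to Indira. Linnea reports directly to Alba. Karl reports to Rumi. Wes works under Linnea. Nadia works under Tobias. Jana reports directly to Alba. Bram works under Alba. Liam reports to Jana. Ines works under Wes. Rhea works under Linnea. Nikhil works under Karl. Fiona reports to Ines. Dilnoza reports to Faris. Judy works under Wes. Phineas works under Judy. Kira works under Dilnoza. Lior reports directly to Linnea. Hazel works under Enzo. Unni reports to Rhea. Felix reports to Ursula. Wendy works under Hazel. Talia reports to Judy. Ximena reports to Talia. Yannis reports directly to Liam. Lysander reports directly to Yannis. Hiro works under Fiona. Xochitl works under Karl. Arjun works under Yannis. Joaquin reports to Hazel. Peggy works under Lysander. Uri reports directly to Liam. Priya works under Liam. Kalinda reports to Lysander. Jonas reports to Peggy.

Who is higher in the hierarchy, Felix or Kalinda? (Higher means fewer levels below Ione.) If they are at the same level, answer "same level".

Felix

Felix is 3 levels below Ione; Kalinda is 9. Felix is higher.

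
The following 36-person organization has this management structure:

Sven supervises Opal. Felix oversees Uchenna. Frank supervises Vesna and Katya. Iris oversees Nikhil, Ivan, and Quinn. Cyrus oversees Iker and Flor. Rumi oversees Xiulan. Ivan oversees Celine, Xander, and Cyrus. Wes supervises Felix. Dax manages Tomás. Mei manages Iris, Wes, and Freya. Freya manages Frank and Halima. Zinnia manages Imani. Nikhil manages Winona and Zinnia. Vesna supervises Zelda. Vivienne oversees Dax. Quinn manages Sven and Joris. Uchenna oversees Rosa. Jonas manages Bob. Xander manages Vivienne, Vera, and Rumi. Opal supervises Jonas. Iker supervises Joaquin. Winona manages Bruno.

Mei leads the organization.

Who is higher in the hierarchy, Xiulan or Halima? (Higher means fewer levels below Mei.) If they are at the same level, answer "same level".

Xiulan is 5 levels below Mei; Halima is 2. Halima is higher.

Halima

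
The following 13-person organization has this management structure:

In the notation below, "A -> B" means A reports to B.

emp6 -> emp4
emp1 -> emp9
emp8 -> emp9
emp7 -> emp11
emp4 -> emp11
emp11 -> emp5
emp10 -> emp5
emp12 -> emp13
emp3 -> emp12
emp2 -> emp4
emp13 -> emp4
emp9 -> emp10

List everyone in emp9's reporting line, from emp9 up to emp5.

emp9 reports to emp10. emp10 reports to emp5. emp5 is at the top.

emp9 -> emp10 -> emp5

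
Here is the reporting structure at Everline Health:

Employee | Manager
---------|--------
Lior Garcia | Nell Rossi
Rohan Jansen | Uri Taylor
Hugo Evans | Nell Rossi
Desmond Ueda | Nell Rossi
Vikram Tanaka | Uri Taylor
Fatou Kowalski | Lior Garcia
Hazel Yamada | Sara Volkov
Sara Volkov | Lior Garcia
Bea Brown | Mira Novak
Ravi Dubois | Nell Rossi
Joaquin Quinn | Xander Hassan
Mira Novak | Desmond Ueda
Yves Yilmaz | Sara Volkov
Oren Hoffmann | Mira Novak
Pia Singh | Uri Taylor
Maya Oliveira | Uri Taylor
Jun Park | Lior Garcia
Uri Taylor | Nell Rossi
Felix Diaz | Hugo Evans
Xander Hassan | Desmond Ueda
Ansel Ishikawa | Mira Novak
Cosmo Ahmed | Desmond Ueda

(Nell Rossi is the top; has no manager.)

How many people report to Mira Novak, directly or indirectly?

3

Mira Novak directly manages Bea Brown, Oren Hoffmann, Ansel Ishikawa. Bea Brown has no reports. Oren Hoffmann has no reports. Ansel Ishikawa has no reports. So Mira Novak's organization is 3 direct reports plus everyone under them: 1 + 1 + 1 = 3.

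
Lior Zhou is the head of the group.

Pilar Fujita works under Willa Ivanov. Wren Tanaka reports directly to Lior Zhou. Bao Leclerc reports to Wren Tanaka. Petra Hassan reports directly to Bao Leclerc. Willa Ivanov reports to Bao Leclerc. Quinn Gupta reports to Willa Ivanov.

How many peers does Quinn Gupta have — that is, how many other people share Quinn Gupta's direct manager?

1

Quinn Gupta reports to Willa Ivanov. Willa Ivanov's other direct reports are Pilar Fujita — 1 peer.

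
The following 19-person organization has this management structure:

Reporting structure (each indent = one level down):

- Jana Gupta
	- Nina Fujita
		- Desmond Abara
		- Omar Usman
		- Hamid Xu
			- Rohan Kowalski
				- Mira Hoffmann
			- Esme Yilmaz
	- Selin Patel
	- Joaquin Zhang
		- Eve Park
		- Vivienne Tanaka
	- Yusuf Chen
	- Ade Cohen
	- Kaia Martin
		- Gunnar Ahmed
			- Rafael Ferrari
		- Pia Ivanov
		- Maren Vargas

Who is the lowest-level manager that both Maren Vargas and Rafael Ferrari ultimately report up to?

Maren Vargas's chain of managers is Kaia Martin, Jana Gupta. Rafael Ferrari's chain of managers is Gunnar Ahmed, Kaia Martin, Jana Gupta. The first manager that appears in both chains is Kaia Martin.

Kaia Martin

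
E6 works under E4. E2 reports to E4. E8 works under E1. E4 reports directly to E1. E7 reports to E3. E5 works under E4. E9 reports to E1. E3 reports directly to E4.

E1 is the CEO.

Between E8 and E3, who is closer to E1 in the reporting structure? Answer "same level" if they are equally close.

E8 is 1 level below E1; E3 is 2. E8 is higher.

E8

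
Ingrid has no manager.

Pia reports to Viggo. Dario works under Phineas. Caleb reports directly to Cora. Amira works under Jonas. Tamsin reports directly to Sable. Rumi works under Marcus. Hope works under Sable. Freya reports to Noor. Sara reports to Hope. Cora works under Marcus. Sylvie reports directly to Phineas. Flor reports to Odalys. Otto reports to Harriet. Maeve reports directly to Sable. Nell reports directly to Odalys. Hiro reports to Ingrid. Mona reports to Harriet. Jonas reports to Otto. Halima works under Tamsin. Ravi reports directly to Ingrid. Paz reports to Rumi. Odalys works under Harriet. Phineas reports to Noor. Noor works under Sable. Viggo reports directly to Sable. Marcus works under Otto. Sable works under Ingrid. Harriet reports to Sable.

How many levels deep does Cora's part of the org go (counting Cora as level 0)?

1

The longest chain under Cora runs Cora → Caleb, which is 1 level below Cora.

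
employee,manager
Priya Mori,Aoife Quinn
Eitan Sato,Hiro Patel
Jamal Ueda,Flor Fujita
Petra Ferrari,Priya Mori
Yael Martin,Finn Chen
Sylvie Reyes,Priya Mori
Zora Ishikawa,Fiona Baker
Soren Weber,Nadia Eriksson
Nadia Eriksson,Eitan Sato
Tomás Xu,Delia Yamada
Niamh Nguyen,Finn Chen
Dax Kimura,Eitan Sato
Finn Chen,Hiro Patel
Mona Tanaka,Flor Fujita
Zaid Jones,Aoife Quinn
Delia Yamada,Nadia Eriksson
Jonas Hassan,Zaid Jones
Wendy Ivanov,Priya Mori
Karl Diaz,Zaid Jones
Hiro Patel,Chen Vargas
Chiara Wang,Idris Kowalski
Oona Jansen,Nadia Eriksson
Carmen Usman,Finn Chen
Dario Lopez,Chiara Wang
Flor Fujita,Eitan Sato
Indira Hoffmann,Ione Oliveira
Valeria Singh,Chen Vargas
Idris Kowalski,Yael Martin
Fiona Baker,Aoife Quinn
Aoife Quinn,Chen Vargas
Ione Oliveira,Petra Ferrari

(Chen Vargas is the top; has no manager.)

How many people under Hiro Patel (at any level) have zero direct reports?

9

The people in Hiro Patel's organization with no one reporting to them are Oona Jansen, Tomás Xu, Soren Weber, Mona Tanaka, Jamal Ueda, Dax Kimura, Dario Lopez, Carmen Usman, Niamh Nguyen. That is 9.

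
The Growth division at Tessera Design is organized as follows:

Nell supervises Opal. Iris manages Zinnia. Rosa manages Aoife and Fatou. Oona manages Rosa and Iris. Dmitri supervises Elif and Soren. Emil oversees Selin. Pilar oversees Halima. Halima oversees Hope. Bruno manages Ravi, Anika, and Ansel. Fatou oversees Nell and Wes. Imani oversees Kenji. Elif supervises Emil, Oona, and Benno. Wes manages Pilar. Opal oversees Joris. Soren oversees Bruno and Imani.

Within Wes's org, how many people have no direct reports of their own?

1

The only person in Wes's organization with no one reporting to them is Hope. That is 1.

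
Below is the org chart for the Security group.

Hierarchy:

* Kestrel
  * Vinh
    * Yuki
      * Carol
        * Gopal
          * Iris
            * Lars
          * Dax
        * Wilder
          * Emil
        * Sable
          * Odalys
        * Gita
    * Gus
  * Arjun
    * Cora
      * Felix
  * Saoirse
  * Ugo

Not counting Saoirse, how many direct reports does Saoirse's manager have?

3

Saoirse reports to Kestrel. Kestrel's other direct reports are Vinh, Arjun, Ugo — 3 peers.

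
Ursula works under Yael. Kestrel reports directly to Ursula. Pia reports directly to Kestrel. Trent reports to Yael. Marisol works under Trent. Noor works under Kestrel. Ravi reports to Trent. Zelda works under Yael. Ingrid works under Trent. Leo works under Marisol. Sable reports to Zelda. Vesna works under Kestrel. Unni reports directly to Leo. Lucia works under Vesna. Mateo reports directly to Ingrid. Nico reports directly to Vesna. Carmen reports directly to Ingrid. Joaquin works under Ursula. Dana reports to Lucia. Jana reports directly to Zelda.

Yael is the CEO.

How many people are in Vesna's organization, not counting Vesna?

Vesna directly manages Lucia, Nico. Under Lucia: Dana (1). Nico has no reports. So Vesna's organization is 2 direct reports plus everyone under them: 2 + 1 = 3.

3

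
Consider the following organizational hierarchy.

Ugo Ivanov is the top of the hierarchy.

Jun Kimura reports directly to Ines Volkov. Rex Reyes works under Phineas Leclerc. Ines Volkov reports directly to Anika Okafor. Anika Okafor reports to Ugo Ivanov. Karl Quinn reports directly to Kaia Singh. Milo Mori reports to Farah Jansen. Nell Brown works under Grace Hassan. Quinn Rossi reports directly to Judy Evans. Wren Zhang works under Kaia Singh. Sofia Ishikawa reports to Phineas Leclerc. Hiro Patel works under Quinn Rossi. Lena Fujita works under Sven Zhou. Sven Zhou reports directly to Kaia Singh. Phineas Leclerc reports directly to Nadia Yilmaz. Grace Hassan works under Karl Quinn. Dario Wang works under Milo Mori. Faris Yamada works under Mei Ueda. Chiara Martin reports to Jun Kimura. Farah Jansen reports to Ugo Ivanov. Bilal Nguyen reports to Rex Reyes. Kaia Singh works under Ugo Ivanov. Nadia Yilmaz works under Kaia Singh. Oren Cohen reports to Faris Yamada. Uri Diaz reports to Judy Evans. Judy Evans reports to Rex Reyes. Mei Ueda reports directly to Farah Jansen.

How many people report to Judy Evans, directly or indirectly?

3

Judy Evans directly manages Quinn Rossi, Uri Diaz. Under Quinn Rossi: Hiro Patel (1). Uri Diaz has no reports. So Judy Evans's organization is 2 direct reports plus everyone under them: 2 + 1 = 3.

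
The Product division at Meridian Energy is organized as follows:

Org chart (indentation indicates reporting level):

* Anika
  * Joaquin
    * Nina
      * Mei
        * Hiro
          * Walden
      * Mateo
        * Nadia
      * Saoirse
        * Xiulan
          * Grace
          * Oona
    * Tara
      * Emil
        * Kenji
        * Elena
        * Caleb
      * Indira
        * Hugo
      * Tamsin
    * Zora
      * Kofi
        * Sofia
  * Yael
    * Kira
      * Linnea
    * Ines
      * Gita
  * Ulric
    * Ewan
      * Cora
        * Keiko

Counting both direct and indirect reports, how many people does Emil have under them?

3

Emil directly manages Kenji, Elena, Caleb. Kenji has no reports. Elena has no reports. Caleb has no reports. So Emil's organization is 3 direct reports plus everyone under them: 1 + 1 + 1 = 3.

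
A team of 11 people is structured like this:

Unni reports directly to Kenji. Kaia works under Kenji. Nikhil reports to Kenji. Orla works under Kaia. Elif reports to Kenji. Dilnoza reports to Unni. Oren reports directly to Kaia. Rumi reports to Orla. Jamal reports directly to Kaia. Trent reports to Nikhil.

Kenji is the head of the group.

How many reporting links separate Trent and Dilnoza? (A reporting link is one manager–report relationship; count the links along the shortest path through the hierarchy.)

Trent is 2 levels below Kenji, and Dilnoza is 2 levels below Kenji (their lowest common manager). The shortest path runs up from Trent to Kenji and back down to Dilnoza: 2 + 2 = 4 links.

4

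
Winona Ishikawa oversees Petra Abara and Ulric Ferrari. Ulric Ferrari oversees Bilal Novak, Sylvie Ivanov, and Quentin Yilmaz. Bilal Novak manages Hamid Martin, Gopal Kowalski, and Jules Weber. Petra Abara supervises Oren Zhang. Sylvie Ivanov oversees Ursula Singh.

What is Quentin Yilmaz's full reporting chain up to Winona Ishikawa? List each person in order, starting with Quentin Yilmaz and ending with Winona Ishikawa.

Quentin Yilmaz -> Ulric Ferrari -> Winona Ishikawa

Quentin Yilmaz reports to Ulric Ferrari. Ulric Ferrari reports to Winona Ishikawa. Winona Ishikawa is at the top.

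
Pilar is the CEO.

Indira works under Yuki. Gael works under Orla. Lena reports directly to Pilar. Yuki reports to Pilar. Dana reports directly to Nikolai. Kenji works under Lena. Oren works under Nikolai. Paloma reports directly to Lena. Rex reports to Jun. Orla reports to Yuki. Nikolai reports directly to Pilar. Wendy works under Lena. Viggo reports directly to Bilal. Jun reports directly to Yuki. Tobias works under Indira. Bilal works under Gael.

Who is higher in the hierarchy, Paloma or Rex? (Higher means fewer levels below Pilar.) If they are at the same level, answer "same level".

Paloma is 2 levels below Pilar; Rex is 3. Paloma is higher.

Paloma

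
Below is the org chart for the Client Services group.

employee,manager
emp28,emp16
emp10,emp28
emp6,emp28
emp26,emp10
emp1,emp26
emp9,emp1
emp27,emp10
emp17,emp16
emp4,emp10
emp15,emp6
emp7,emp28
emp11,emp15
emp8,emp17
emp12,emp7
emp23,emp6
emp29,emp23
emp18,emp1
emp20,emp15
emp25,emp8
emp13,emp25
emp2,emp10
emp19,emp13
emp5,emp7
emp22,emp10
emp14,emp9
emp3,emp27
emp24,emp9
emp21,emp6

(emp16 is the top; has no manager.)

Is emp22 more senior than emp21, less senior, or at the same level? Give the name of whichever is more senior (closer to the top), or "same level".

Both emp22 and emp21 are 3 levels below emp16.

same level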